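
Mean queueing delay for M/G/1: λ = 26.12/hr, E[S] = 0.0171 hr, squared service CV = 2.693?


ρ = λ·E[S] = 26.12·0.0171 = 0.4467
E[S²] = E[S]²(1+C_s²) = 0.0171²·(1+2.693) = 0.001080
Wq = λ·E[S²]/(2(1−ρ)) = 26.12·0.001080/(2·0.5533) = 0.02549 hr

Final: 0.02549 hr


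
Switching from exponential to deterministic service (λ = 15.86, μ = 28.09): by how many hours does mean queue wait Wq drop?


ρ = 15.86/28.09 = 0.5646
Wq(M/M/1) = ρ/(μ−λ) = 0.5646/12.23 = 0.04617 hr
Wq(M/D/1) = ρ/(2(μ−λ)) = 0.02308 hr
Savings = 0.04617 − 0.02308 = 0.02308 hr

Final: 0.02308 hr


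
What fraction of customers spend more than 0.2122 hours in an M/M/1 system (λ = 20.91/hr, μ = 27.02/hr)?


W ~ Exponential(μ−λ) for M/M/1.
μ − λ = 27.02 − 20.91 = 6.1100
P(W > t) = e^{−(μ−λ)t} = e^{−1.2965} = 0.273476

Final: 0.273476


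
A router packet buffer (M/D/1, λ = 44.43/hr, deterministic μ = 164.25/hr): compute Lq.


ρ = 44.43/164.25 = 0.2705
M/D/1: Lq = ρ²/(2(1−ρ)) = 0.07317/(2·0.7295) = 0.05015

Final: 0.05015


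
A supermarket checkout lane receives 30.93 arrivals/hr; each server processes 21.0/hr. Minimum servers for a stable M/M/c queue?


Stability requires cμ > λ ⇔ c > λ/μ.
λ/μ = 30.93/21.0 = 1.4729
Minimum integer c = ⌊1.4729⌋ + 1 = 2
Check: 2·21.0 = 42.00 > 30.93, while 1·21.0 = 21.00 ≤ 30.93

Final: 2 servers


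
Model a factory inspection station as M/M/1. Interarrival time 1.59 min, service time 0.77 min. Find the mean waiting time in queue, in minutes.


λ = 60/1.59 = 37.7358 /hr
μ = 60/0.77 = 77.9221 /hr
ρ = λ/μ = 37.7358/77.9221 = 0.4843
Wq = ρ/(μ−λ) = 0.4843/(77.9221−37.7358) = 0.01205 hr
In minutes: 0.01205·60 = 0.7230 min

Final: 0.7230 min


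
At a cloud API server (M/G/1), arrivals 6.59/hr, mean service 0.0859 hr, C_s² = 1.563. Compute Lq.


ρ = λ·E[S] = 6.59·0.0859 = 0.5661
Lq = ρ²(1+C_s²)/(2(1−ρ)) = 0.3204·(1+1.563)/(2·0.4339)
= 0.3204·2.5630/0.8678 = 0.94638

Final: 0.94638


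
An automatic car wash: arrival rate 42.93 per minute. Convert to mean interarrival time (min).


Mean interarrival time = 1/λ = 1/42.93 minute = 0.02329 minute
In minutes: 0.02329 × 1 = 0.02329 min

Final: 0.02329 min


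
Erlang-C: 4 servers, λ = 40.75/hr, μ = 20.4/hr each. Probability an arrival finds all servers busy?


a = λ/μ = 1.9975; ρ = a/4 = 0.4994
P₀ = 0.130783 (from M/M/c formula)
C(c,a) = [a^c/(c!(1−ρ))]·P₀ = [15.92171/(24·0.5006)]·0.130783
= 1.32519·0.130783 = 0.173311

Final: 0.173311


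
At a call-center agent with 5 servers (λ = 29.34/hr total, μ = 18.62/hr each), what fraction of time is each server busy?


ρ = λ/(cμ) = 29.34/(5·18.62) = 29.34/93.10 = 0.3151

Final: 0.3151


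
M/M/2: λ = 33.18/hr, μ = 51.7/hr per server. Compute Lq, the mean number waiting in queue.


a = λ/μ = 0.6418; ρ = a/2 = 0.3209
P₀ = 0.514131
Lq = P₀·a^c·ρ / (c!·(1−ρ)²) = 0.514131·0.41188·0.3209/(2·0.46119)
= 0.07367

Final: 0.07367


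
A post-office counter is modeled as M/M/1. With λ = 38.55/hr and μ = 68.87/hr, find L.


ρ = λ/μ = 38.55/68.87 = 0.5598
L = ρ/(1−ρ) = 0.5598/(1 − 0.5598) = 0.5598/0.4402 = 1.2714

Final: 1.2714


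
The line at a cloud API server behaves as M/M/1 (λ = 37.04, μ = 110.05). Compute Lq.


ρ = 37.04/110.05 = 0.3366
Lq = ρ²/(1−ρ) = 0.1133/0.6634 = 0.1708

Final: 0.1708


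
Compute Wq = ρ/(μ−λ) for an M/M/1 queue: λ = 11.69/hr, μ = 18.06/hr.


ρ = 11.69/18.06 = 0.6473
Wq = ρ/(μ−λ) = 0.6473/(18.06 − 11.69) = 0.6473/6.37 = 0.1016 hr

Final: 0.1016 hr


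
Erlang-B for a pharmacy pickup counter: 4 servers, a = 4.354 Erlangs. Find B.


B(c,a) = (a^c/c!) / Σ_{k=0}^{c} a^k/k!
a^4/4! = 14.974160
Σ terms (k=0..4): 1.00000 + 4.35400 + 9.47866 + 13.75669 + 14.97416 = 43.563510
B = 14.974160/43.563510 = 0.343732

Final: 0.343732


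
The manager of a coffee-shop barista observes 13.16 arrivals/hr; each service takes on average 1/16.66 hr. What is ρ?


ρ = λ/μ = 13.16/16.66 = 0.7899

Final: 0.7899


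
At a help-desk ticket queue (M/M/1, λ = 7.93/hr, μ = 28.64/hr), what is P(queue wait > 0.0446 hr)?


ρ = 7.93/28.64 = 0.2769
P(Wq > t) = ρ·e^{−(μ−λ)t} = 0.2769·e^{−0.9237}
= 0.2769·0.397061 = 0.109940

Final: 0.109940


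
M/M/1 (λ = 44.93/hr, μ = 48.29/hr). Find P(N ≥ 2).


ρ = 44.93/48.29 = 0.9304
P(N ≥ n) = ρ^n = 0.9304^2 = 0.865682

Final: 0.865682


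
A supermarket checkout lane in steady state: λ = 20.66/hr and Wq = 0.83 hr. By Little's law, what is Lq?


Lq = λWq = 20.66·0.83 = 17.1478

Final: 17.1478


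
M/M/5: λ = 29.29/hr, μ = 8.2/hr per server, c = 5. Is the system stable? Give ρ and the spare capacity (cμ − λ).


Total capacity cμ = 5·8.2 = 41.00/hr
ρ = λ/(cμ) = 29.29/41.00 = 0.7144
Stable ⇔ ρ < 1: YES
Spare capacity = cμ − λ = 41.00 − 29.29 = 11.71/hr

Final: ρ = 0.7144; stable; margin = 11.71/hr


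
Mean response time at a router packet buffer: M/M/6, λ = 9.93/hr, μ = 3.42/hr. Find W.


a = 2.9035; ρ = 0.4839; P₀ = 0.054078
Lq = P₀·a^c·ρ/(c!(1−ρ)²) = 0.08176
Wq = Lq/λ = 0.08176/9.93 = 0.008234 hr
W = Wq + 1/μ = 0.008234 + 0.29240 = 0.30063 hr

Final: 0.30063 hr


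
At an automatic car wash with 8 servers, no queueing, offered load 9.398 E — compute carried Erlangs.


B(8,9.398) = 0.309286 (Erlang-B)
Carried load = a(1 − B) = 9.398·(1 − 0.309286) = 9.398·0.690714 = 6.4913 E

Final: 6.4913 Erlangs


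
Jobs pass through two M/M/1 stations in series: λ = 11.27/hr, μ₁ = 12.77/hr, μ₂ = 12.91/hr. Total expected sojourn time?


Each node sees arrival rate λ = 11.27/hr (tandem ⇒ throughput preserved).
W₁ = 1/(μ₁−λ) = 1/(12.77−11.27) = 0.66667 hr
W₂ = 1/(μ₂−λ) = 1/(12.91−11.27) = 0.60976 hr
W_total = W₁ + W₂ = 0.66667 + 0.60976 = 1.27642 hr

Final: 1.27642 hr


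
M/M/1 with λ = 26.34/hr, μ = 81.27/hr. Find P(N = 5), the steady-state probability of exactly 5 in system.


ρ = 26.34/81.27 = 0.3241
P_n = (1−ρ)·ρ^n = (1 − 0.3241)·0.3241^5 = 0.6759·0.003576 = 0.002417

Final: 0.002417


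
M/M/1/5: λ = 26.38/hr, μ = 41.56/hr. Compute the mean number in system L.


ρ = 26.38/41.56 = 0.6347
L = ρ[1 − (K+1)ρ^K + Kρ^(K+1)] / [(1−ρ)(1−ρ^(K+1))]
Numerator: 0.6347·(1 − 6·0.103038 + 5·0.065403) = 0.449899
Denominator: (0.3653)·(0.934597) = 0.341366
L = 0.449899/0.341366 = 1.3179

Final: 1.3179


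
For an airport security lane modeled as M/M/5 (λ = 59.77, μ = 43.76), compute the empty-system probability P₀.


a = λ/μ = 59.77/43.76 = 1.3659; ρ = a/c = 0.2732
Σ_{k=0}^{4} a^k/k! (terms k=0..4) = 1.00000 + 1.36586 + 0.93279 + 0.42468 + 0.14501 = 3.86834
Tail: a^5/(5!(1−ρ)) = 4.75368/(120·0.7268) = 0.05450
P₀ = 1/(3.86834 + 0.05450) = 1/3.92285 = 0.254917

Final: 0.254917


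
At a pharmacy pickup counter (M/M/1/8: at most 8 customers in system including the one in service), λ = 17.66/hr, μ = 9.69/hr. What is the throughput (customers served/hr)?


ρ = 1.8225; P_K = (1−ρ)ρ^8/(1−ρ^9) = 0.453346
λ_eff = λ(1 − P_K) = 17.66·(1 − 0.453346) = 17.66·0.546654 = 9.6539 /hr

Final: 9.6539 /hr


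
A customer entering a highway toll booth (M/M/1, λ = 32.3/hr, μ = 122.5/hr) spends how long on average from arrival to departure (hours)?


W = 1/(μ−λ) = 1/(122.5 − 32.3) = 1/90.20 = 0.01109 hr

Final: 0.01109 hr


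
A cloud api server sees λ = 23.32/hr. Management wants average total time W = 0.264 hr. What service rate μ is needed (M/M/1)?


W = 1/(μ−λ) ⇒ μ − λ = 1/W = 1/0.264 = 3.7879
μ = λ + 1/W = 23.32 + 3.7879 = 27.1079 per hr

Final: 27.1079 /hr


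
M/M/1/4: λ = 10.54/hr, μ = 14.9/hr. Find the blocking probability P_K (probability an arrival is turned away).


ρ = λ/μ = 10.54/14.9 = 0.7074
P_K = (1−ρ)ρ^K/(1−ρ^(K+1)) = (0.2926·0.250390)/(1 − 0.177122)
= 0.073269/0.822878 = 0.089039

Final: 0.089039


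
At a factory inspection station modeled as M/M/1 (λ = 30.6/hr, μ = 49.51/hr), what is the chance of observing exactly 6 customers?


ρ = 30.6/49.51 = 0.6181
P_n = (1−ρ)·ρ^n = (1 − 0.6181)·0.6181^6 = 0.3819·0.055741 = 0.021290

Final: 0.021290


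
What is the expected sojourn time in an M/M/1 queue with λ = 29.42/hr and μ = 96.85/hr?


W = 1/(μ−λ) = 1/(96.85 − 29.42) = 1/67.43 = 0.01483 hr

Final: 0.01483 hr


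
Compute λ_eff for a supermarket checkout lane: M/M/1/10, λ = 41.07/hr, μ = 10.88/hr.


ρ = 3.7748; P_K = (1−ρ)ρ^10/(1−ρ^11) = 0.735087
λ_eff = λ(1 − P_K) = 41.07·(1 − 0.735087) = 41.07·0.264913 = 10.8800 /hr

Final: 10.8800 /hr


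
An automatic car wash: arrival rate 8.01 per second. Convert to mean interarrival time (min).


Mean interarrival time = 1/λ = 1/8.01 second = 0.12484 second
In minutes: 0.12484 × 0.0166667 = 0.002081 min

Final: 0.002081 min


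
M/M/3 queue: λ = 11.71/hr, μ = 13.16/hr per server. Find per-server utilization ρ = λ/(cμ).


ρ = λ/(cμ) = 11.71/(3·13.16) = 11.71/39.48 = 0.2966

Final: 0.2966


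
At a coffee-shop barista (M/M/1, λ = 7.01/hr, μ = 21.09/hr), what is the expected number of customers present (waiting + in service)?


ρ = λ/μ = 7.01/21.09 = 0.3324
L = ρ/(1−ρ) = 0.3324/(1 − 0.3324) = 0.3324/0.6676 = 0.4979

Final: 0.4979


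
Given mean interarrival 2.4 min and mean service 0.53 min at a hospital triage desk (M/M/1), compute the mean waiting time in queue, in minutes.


λ = 60/2.4 = 25.0000 /hr
μ = 60/0.53 = 113.2075 /hr
ρ = λ/μ = 25.0000/113.2075 = 0.2208
Wq = ρ/(μ−λ) = 0.2208/(113.2075−25.0000) = 0.002504 hr
In minutes: 0.002504·60 = 0.1502 min

Final: 0.1502 min


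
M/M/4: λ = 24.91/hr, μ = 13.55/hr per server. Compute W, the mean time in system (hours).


a = 1.8384; ρ = 0.4596; P₀ = 0.155175
Lq = P₀·a^c·ρ/(c!(1−ρ)²) = 0.11622
Wq = Lq/λ = 0.11622/24.91 = 0.004666 hr
W = Wq + 1/μ = 0.004666 + 0.07380 = 0.07847 hr

Final: 0.07847 hr


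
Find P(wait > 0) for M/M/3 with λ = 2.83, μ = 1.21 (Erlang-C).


a = λ/μ = 2.3388; ρ = a/3 = 0.7796
P₀ = 0.063495 (from M/M/c formula)
C(c,a) = [a^c/(c!(1−ρ))]·P₀ = [12.79391/(6·0.2204)]·0.063495
= 9.67539·0.063495 = 0.614337

Final: 0.614337


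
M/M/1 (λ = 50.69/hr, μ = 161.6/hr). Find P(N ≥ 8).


ρ = 50.69/161.6 = 0.3137
P(N ≥ n) = ρ^n = 0.3137^8 = 0.00009372

Final: 0.00009372


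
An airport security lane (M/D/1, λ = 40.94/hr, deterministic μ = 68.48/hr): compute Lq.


ρ = 40.94/68.48 = 0.5978
M/D/1: Lq = ρ²/(2(1−ρ)) = 0.3574/(2·0.4022) = 0.44436

Final: 0.44436


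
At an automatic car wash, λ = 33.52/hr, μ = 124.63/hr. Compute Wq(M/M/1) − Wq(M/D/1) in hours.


ρ = 33.52/124.63 = 0.2690
Wq(M/M/1) = ρ/(μ−λ) = 0.2690/91.11 = 0.002952 hr
Wq(M/D/1) = ρ/(2(μ−λ)) = 0.001476 hr
Savings = 0.002952 − 0.001476 = 0.001476 hr

Final: 0.001476 hr


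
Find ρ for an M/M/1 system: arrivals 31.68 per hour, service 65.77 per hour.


ρ = λ/μ = 31.68/65.77 = 0.4817

Final: 0.4817


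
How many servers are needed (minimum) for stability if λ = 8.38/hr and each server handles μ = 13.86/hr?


Stability requires cμ > λ ⇔ c > λ/μ.
λ/μ = 8.38/13.86 = 0.6046
Minimum integer c = ⌊0.6046⌋ + 1 = 1
Check: 1·13.86 = 13.86 > 8.38, while 0·13.86 = 0.00 ≤ 8.38

Final: 1 servers


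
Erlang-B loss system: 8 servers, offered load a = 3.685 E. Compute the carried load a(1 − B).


B(8,3.685) = 0.021451 (Erlang-B)
Carried load = a(1 − B) = 3.685·(1 − 0.021451) = 3.685·0.978549 = 3.6060 E

Final: 3.6060 Erlangs


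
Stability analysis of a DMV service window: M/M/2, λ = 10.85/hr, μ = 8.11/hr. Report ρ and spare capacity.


Total capacity cμ = 2·8.11 = 16.22/hr
ρ = λ/(cμ) = 10.85/16.22 = 0.6689
Stable ⇔ ρ < 1: YES
Spare capacity = cμ − λ = 16.22 − 10.85 = 5.37/hr

Final: ρ = 0.6689; stable; margin = 5.37/hr


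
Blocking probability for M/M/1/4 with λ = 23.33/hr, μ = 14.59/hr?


ρ = λ/μ = 23.33/14.59 = 1.5990
P_K = (1−ρ)ρ^K/(1−ρ^(K+1)) = (-0.5990·6.537893)/(1 − 10.454355)
= -3.916462/-9.454355 = 0.414250

Final: 0.414250


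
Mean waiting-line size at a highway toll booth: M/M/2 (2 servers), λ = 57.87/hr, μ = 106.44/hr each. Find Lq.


a = λ/μ = 0.5437; ρ = a/2 = 0.2718
P₀ = 0.572521
Lq = P₀·a^c·ρ / (c!·(1−ρ)²) = 0.572521·0.29560·0.2718/(2·0.53021)
= 0.04338

Final: 0.04338


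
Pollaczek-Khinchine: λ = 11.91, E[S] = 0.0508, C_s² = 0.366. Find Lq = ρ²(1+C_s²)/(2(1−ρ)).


ρ = λ·E[S] = 11.91·0.0508 = 0.6050
Lq = ρ²(1+C_s²)/(2(1−ρ)) = 0.3661·(1+0.366)/(2·0.3950)
= 0.3661·1.3660/0.7899 = 0.63300

Final: 0.63300


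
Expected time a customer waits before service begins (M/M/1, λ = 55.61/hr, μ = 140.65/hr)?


ρ = 55.61/140.65 = 0.3954
Wq = ρ/(μ−λ) = 0.3954/(140.65 − 55.61) = 0.3954/85.04 = 0.004649 hr

Final: 0.004649 hr


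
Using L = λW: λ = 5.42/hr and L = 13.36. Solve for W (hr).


W = L/λ = 13.36/5.42 = 2.4649 hr

Final: 2.4649 hr


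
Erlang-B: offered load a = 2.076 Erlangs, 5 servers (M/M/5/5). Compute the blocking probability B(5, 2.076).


B(c,a) = (a^c/c!) / Σ_{k=0}^{c} a^k/k!
a^5/5! = 0.321333
Σ terms (k=0..5): 1.00000 + 2.07600 + 2.15489 + 1.49118 + 0.77392 + 0.32133 = 7.817327
B = 0.321333/7.817327 = 0.041105

Final: 0.041105


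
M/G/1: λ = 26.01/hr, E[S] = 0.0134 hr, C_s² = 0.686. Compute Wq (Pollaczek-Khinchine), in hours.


ρ = λ·E[S] = 26.01·0.0134 = 0.3485
E[S²] = E[S]²(1+C_s²) = 0.0134²·(1+0.686) = 0.0003027
Wq = λ·E[S²]/(2(1−ρ)) = 26.01·0.0003027/(2·0.6515) = 0.006043 hr

Final: 0.006043 hr


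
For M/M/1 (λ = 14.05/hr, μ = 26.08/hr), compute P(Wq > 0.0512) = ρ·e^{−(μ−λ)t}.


ρ = 14.05/26.08 = 0.5387
P(Wq > t) = ρ·e^{−(μ−λ)t} = 0.5387·e^{−0.6159}
= 0.5387·0.540135 = 0.290985

Final: 0.290985


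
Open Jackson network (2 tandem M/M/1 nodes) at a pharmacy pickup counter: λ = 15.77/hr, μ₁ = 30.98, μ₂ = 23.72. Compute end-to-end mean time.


Each node sees arrival rate λ = 15.77/hr (tandem ⇒ throughput preserved).
W₁ = 1/(μ₁−λ) = 1/(30.98−15.77) = 0.06575 hr
W₂ = 1/(μ₂−λ) = 1/(23.72−15.77) = 0.12579 hr
W_total = W₁ + W₂ = 0.06575 + 0.12579 = 0.19153 hr

Final: 0.19153 hr


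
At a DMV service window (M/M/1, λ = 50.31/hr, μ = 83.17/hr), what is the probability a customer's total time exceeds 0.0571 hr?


W ~ Exponential(μ−λ) for M/M/1.
μ − λ = 83.17 − 50.31 = 32.8600
P(W > t) = e^{−(μ−λ)t} = e^{−1.8763} = 0.153155

Final: 0.153155


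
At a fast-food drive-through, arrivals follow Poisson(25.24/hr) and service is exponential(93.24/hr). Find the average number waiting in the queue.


ρ = 25.24/93.24 = 0.2707
Lq = ρ²/(1−ρ) = 0.07328/0.7293 = 0.1005

Final: 0.1005


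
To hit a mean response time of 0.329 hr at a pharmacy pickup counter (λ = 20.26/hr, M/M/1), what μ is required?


W = 1/(μ−λ) ⇒ μ − λ = 1/W = 1/0.329 = 3.0395
μ = λ + 1/W = 20.26 + 3.0395 = 23.2995 per hr

Final: 23.2995 /hr


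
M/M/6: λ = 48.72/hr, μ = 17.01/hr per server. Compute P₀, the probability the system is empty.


a = λ/μ = 48.72/17.01 = 2.8642; ρ = a/c = 0.4774
Σ_{k=0}^{5} a^k/k! (terms k=0..5) = 1.00000 + 2.86420 + 4.10181 + 3.91613 + 2.80415 + 1.60633 = 16.29262
Tail: a^6/(6!(1−ρ)) = 552.10006/(720·0.5226) = 1.46720
P₀ = 1/(16.29262 + 1.46720) = 1/17.75981 = 0.056307

Final: 0.056307


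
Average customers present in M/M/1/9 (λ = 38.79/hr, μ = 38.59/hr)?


ρ = 38.79/38.59 = 1.0052
L = ρ[1 − (K+1)ρ^K + Kρ^(K+1)] / [(1−ρ)(1−ρ^(K+1))]
Numerator: 1.0052·(1 − 10·1.047623 + 9·1.053052) = 0.001249
Denominator: (-0.005183)·(-0.053052) = 0.0002750
L = 0.001249/0.0002750 = 4.5426

Final: 4.5426


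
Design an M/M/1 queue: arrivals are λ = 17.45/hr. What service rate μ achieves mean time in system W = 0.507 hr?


W = 1/(μ−λ) ⇒ μ − λ = 1/W = 1/0.507 = 1.9724
μ = λ + 1/W = 17.45 + 1.9724 = 19.4224 per hr

Final: 19.4224 /hr


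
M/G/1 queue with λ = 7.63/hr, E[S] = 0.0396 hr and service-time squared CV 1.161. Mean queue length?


ρ = λ·E[S] = 7.63·0.0396 = 0.3021
Lq = ρ²(1+C_s²)/(2(1−ρ)) = 0.09129·(1+1.161)/(2·0.6979)
= 0.09129·2.1610/1.3957 = 0.14135

Final: 0.14135


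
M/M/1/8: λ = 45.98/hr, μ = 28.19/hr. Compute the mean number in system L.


ρ = 45.98/28.19 = 1.6311
L = ρ[1 − (K+1)ρ^K + Kρ^(K+1)] / [(1−ρ)(1−ρ^(K+1))]
Numerator: 1.6311·(1 − 9·50.094625 + 8·81.708083) = 332.434320
Denominator: (-0.6311)·(-80.708083) = 50.932841
L = 332.434320/50.932841 = 6.5269

Final: 6.5269


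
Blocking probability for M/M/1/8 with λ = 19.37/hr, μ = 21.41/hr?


ρ = λ/μ = 19.37/21.41 = 0.9047
P_K = (1−ρ)ρ^K/(1−ρ^(K+1)) = (0.09528·0.448852)/(1 − 0.406085)
= 0.042768/0.593915 = 0.072010

Final: 0.072010


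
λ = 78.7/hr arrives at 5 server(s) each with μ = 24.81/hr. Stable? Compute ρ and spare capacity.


Total capacity cμ = 5·24.81 = 124.05/hr
ρ = λ/(cμ) = 78.7/124.05 = 0.6344
Stable ⇔ ρ < 1: YES
Spare capacity = cμ − λ = 124.05 − 78.7 = 45.35/hr

Final: ρ = 0.6344; stable; margin = 45.35/hr


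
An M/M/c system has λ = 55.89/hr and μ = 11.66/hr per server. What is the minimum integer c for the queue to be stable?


Stability requires cμ > λ ⇔ c > λ/μ.
λ/μ = 55.89/11.66 = 4.7933
Minimum integer c = ⌊4.7933⌋ + 1 = 5
Check: 5·11.66 = 58.30 > 55.89, while 4·11.66 = 46.64 ≤ 55.89

Final: 5 servers


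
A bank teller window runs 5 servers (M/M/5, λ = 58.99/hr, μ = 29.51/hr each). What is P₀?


a = λ/μ = 58.99/29.51 = 1.9990; ρ = a/c = 0.3998
Σ_{k=0}^{4} a^k/k! (terms k=0..4) = 1.00000 + 1.99898 + 1.99797 + 1.33130 + 0.66531 = 6.99356
Tail: a^5/(5!(1−ρ)) = 31.91875/(120·0.6002) = 0.44317
P₀ = 1/(6.99356 + 0.44317) = 1/7.43673 = 0.134468

Final: 0.134468


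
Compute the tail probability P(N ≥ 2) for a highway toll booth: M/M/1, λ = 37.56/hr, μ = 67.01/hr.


ρ = 37.56/67.01 = 0.5605
P(N ≥ n) = ρ^n = 0.5605^2 = 0.314175

Final: 0.314175


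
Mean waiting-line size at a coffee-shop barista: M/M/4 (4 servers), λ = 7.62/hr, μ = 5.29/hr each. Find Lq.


a = λ/μ = 1.4405; ρ = a/4 = 0.3601
P₀ = 0.234941
Lq = P₀·a^c·ρ / (c!·(1−ρ)²) = 0.234941·4.30524·0.3601/(24·0.40945)
= 0.03707

Final: 0.03707


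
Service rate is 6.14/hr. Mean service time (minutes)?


Mean service time = 1/μ = 1/6.14 hour = 0.16287 hour
In minutes: 0.16287 × 60 = 9.7720 min

Final: 9.7720 min


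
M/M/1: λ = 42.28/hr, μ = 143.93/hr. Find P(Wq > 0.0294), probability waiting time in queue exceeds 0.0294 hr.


ρ = 42.28/143.93 = 0.2938
P(Wq > t) = ρ·e^{−(μ−λ)t} = 0.2938·e^{−2.9885}
= 0.2938·0.050362 = 0.014794

Final: 0.014794


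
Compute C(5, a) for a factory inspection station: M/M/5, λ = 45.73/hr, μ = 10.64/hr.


a = λ/μ = 4.2979; ρ = a/5 = 0.8596
P₀ = 0.007751 (from M/M/c formula)
C(c,a) = [a^c/(c!(1−ρ))]·P₀ = [1466.55335/(120·0.1404)]·0.007751
= 87.03775·0.007751 = 0.674599

Final: 0.674599


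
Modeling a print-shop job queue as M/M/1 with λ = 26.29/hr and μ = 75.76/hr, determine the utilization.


ρ = λ/μ = 26.29/75.76 = 0.3470

Final: 0.3470


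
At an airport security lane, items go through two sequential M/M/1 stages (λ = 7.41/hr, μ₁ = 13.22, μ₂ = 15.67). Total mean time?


Each node sees arrival rate λ = 7.41/hr (tandem ⇒ throughput preserved).
W₁ = 1/(μ₁−λ) = 1/(13.22−7.41) = 0.17212 hr
W₂ = 1/(μ₂−λ) = 1/(15.67−7.41) = 0.12107 hr
W_total = W₁ + W₂ = 0.17212 + 0.12107 = 0.29318 hr

Final: 0.29318 hr


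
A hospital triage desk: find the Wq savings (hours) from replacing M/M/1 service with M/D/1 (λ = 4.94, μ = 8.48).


ρ = 4.94/8.48 = 0.5825
Wq(M/M/1) = ρ/(μ−λ) = 0.5825/3.54 = 0.16456 hr
Wq(M/D/1) = ρ/(2(μ−λ)) = 0.08228 hr
Savings = 0.16456 − 0.08228 = 0.08228 hr

Final: 0.08228 hr


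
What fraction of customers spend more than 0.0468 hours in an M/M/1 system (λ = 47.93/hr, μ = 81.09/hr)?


W ~ Exponential(μ−λ) for M/M/1.
μ − λ = 81.09 − 47.93 = 33.1600
P(W > t) = e^{−(μ−λ)t} = e^{−1.5519} = 0.211848

Final: 0.211848


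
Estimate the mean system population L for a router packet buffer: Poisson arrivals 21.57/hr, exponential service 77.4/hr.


ρ = λ/μ = 21.57/77.4 = 0.2787
L = ρ/(1−ρ) = 0.2787/(1 − 0.2787) = 0.2787/0.7213 = 0.3864

Final: 0.3864


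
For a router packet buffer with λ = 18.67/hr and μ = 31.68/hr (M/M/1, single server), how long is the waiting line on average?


ρ = 18.67/31.68 = 0.5893
Lq = ρ²/(1−ρ) = 0.3473/0.4107 = 0.8457

Final: 0.8457


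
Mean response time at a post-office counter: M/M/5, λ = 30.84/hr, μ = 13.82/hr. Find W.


a = 2.2315; ρ = 0.4463; P₀ = 0.105935
Lq = P₀·a^c·ρ/(c!(1−ρ)²) = 0.07112
Wq = Lq/λ = 0.07112/30.84 = 0.002306 hr
W = Wq + 1/μ = 0.002306 + 0.07236 = 0.07467 hr

Final: 0.07467 hr


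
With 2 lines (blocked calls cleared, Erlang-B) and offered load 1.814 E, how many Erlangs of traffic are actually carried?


B(2,1.814) = 0.368959 (Erlang-B)
Carried load = a(1 − B) = 1.814·(1 − 0.368959) = 1.814·0.631041 = 1.1447 E

Final: 1.1447 Erlangs


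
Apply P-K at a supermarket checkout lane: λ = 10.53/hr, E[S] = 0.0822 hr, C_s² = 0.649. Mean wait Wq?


ρ = λ·E[S] = 10.53·0.0822 = 0.8656
E[S²] = E[S]²(1+C_s²) = 0.0822²·(1+0.649) = 0.011142
Wq = λ·E[S²]/(2(1−ρ)) = 10.53·0.011142/(2·0.1344) = 0.43637 hr

Final: 0.43637 hr


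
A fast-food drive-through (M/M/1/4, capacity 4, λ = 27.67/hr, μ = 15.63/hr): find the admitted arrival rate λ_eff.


ρ = 1.7703; P_K = (1−ρ)ρ^4/(1−ρ^5) = 0.461680
λ_eff = λ(1 − P_K) = 27.67·(1 − 0.461680) = 27.67·0.538320 = 14.8953 /hr

Final: 14.8953 /hr


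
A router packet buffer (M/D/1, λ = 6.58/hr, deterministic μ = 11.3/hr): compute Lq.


ρ = 6.58/11.3 = 0.5823
M/D/1: Lq = ρ²/(2(1−ρ)) = 0.3391/(2·0.4177) = 0.40588

Final: 0.40588


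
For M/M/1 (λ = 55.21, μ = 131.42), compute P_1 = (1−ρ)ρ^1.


ρ = 55.21/131.42 = 0.4201
P_n = (1−ρ)·ρ^n = (1 − 0.4201)·0.4201^1 = 0.5799·0.420103 = 0.243617

Final: 0.243617


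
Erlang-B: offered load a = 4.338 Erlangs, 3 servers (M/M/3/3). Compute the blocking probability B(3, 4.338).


B(c,a) = (a^c/c!) / Σ_{k=0}^{c} a^k/k!
a^3/3! = 13.605590
Σ terms (k=0..3): 1.00000 + 4.33800 + 9.40912 + 13.60559 = 28.352712
B = 13.605590/28.352712 = 0.479869

Final: 0.479869


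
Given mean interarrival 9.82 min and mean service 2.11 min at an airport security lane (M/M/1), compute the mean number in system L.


λ = 60/9.82 = 6.1100 /hr
μ = 60/2.11 = 28.4360 /hr
ρ = λ/μ = 6.1100/28.4360 = 0.2149
L = ρ/(1−ρ) = 0.2149/0.7851 = 0.2737

Final: 0.2737


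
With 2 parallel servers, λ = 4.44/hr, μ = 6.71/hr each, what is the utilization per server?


ρ = λ/(cμ) = 4.44/(2·6.71) = 4.44/13.42 = 0.3308

Final: 0.3308


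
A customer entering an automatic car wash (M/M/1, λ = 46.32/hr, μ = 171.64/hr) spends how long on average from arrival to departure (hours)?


W = 1/(μ−λ) = 1/(171.64 − 46.32) = 1/125.32 = 0.007980 hr

Final: 0.007980 hr


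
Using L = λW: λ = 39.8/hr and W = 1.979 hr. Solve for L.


L = λW = 39.8·1.979 = 78.7642

Final: 78.7642


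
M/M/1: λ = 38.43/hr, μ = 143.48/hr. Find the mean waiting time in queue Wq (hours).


ρ = 38.43/143.48 = 0.2678
Wq = ρ/(μ−λ) = 0.2678/(143.48 − 38.43) = 0.2678/105.05 = 0.002550 hr

Final: 0.002550 hr


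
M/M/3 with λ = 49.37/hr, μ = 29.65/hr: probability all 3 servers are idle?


a = λ/μ = 49.37/29.65 = 1.6651; ρ = a/c = 0.5550
Σ_{k=0}^{2} a^k/k! (terms k=0..2) = 1.00000 + 1.66509 + 1.38627 = 4.05136
Tail: a^3/(3!(1−ρ)) = 4.61653/(6·0.4450) = 1.72916
P₀ = 1/(4.05136 + 1.72916) = 1/5.78052 = 0.172995

Final: 0.172995


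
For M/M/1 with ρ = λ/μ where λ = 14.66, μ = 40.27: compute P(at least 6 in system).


ρ = 14.66/40.27 = 0.3640
P(N ≥ n) = ρ^n = 0.3640^6 = 0.002328

Final: 0.002328


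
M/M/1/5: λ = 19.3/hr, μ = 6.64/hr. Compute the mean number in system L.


ρ = 19.3/6.64 = 2.9066
L = ρ[1 − (K+1)ρ^K + Kρ^(K+1)] / [(1−ρ)(1−ρ^(K+1))]
Numerator: 2.9066·(1 − 6·207.465625 + 5·603.025084) = 5148.599587
Denominator: (-1.9066)·(-602.025084) = 1147.836982
L = 5148.599587/1147.836982 = 4.4855

Final: 4.4855


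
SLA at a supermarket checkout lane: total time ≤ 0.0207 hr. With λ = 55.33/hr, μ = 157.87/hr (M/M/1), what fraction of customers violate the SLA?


W ~ Exponential(μ−λ) for M/M/1.
μ − λ = 157.87 − 55.33 = 102.5400
P(W > t) = e^{−(μ−λ)t} = e^{−2.1226} = 0.119723

Final: 0.119723


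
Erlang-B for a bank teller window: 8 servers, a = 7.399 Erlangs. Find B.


B(c,a) = (a^c/c!) / Σ_{k=0}^{c} a^k/k!
a^8/8! = 222.773586
Σ terms (k=0..8): 1.00000 + 7.39900 + 27.37260 + 67.50996 + 124.87654 + 184.79231 + 227.87971 + 240.86886 + 222.77359 = 1104.472568
B = 222.773586/1104.472568 = 0.201701

Final: 0.201701


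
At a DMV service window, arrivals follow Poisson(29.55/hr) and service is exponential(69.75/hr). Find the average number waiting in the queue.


ρ = 29.55/69.75 = 0.4237
Lq = ρ²/(1−ρ) = 0.1795/0.5763 = 0.3114

Final: 0.3114


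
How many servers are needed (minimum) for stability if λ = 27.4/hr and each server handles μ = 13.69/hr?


Stability requires cμ > λ ⇔ c > λ/μ.
λ/μ = 27.4/13.69 = 2.0015
Minimum integer c = ⌊2.0015⌋ + 1 = 3
Check: 3·13.69 = 41.07 > 27.4, while 2·13.69 = 27.38 ≤ 27.4

Final: 3 servers


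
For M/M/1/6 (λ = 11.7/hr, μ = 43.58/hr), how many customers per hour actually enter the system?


ρ = 0.2685; P_K = (1−ρ)ρ^6/(1−ρ^7) = 0.0002739
λ_eff = λ(1 − P_K) = 11.7·(1 − 0.0002739) = 11.7·0.999726 = 11.6968 /hr

Final: 11.6968 /hr


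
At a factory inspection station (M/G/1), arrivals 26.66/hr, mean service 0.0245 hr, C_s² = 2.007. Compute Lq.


ρ = λ·E[S] = 26.66·0.0245 = 0.6532
Lq = ρ²(1+C_s²)/(2(1−ρ)) = 0.4266·(1+2.007)/(2·0.3468)
= 0.4266·3.0070/0.6937 = 1.84944

Final: 1.84944


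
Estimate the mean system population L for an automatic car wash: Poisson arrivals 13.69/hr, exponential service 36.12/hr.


ρ = λ/μ = 13.69/36.12 = 0.3790
L = ρ/(1−ρ) = 0.3790/(1 − 0.3790) = 0.3790/0.6210 = 0.6103

Final: 0.6103


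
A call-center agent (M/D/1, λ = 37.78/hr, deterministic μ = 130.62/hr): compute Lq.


ρ = 37.78/130.62 = 0.2892
M/D/1: Lq = ρ²/(2(1−ρ)) = 0.08366/(2·0.7108) = 0.05885

Final: 0.05885


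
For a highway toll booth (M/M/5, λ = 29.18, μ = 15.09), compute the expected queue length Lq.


a = λ/μ = 1.9337; ρ = a/5 = 0.3867
P₀ = 0.143708
Lq = P₀·a^c·ρ / (c!·(1−ρ)²) = 0.143708·27.03835·0.3867/(120·0.37608)
= 0.03330

Final: 0.03330


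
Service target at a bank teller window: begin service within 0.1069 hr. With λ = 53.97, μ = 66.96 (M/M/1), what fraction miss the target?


ρ = 53.97/66.96 = 0.8060
P(Wq > t) = ρ·e^{−(μ−λ)t} = 0.8060·e^{−1.3886}
= 0.8060·0.249417 = 0.201031

Final: 0.201031


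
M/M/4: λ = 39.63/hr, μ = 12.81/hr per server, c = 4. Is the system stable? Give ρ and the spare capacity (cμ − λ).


Total capacity cμ = 4·12.81 = 51.24/hr
ρ = λ/(cμ) = 39.63/51.24 = 0.7734
Stable ⇔ ρ < 1: YES
Spare capacity = cμ − λ = 51.24 − 39.63 = 11.61/hr

Final: ρ = 0.7734; stable; margin = 11.61/hr


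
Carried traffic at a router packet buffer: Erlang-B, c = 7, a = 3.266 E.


B(7,3.266) = 0.030584 (Erlang-B)
Carried load = a(1 − B) = 3.266·(1 − 0.030584) = 3.266·0.969416 = 3.1661 E

Final: 3.1661 Erlangs


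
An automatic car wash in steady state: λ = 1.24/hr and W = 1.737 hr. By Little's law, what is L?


L = λW = 1.24·1.737 = 2.1539

Final: 2.1539


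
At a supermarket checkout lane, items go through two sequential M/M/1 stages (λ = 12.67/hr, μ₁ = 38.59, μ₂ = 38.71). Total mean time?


Each node sees arrival rate λ = 12.67/hr (tandem ⇒ throughput preserved).
W₁ = 1/(μ₁−λ) = 1/(38.59−12.67) = 0.03858 hr
W₂ = 1/(μ₂−λ) = 1/(38.71−12.67) = 0.03840 hr
W_total = W₁ + W₂ = 0.03858 + 0.03840 = 0.07698 hr

Final: 0.07698 hr


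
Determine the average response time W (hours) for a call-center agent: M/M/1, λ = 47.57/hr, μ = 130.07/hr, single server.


W = 1/(μ−λ) = 1/(130.07 − 47.57) = 1/82.50 = 0.01212 hr

Final: 0.01212 hr


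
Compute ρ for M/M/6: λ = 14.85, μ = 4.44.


ρ = λ/(cμ) = 14.85/(6·4.44) = 14.85/26.64 = 0.5574

Final: 0.5574


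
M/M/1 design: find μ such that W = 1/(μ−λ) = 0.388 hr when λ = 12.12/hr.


W = 1/(μ−λ) ⇒ μ − λ = 1/W = 1/0.388 = 2.5773
μ = λ + 1/W = 12.12 + 2.5773 = 14.6973 per hr

Final: 14.6973 /hr


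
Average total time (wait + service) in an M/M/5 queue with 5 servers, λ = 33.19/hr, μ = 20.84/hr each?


a = 1.5926; ρ = 0.3185; P₀ = 0.202946
Lq = P₀·a^c·ρ/(c!(1−ρ)²) = 0.01188
Wq = Lq/λ = 0.01188/33.19 = 0.0003581 hr
W = Wq + 1/μ = 0.0003581 + 0.04798 = 0.04834 hr

Final: 0.04834 hr


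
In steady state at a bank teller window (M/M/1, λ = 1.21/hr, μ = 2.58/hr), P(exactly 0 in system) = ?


ρ = 1.21/2.58 = 0.4690
P_n = (1−ρ)·ρ^n = (1 − 0.4690)·0.4690^0 = 0.5310·1.000000 = 0.531008

Final: 0.531008


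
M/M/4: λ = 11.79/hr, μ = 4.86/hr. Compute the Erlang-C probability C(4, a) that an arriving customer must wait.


a = λ/μ = 2.4259; ρ = a/4 = 0.6065
P₀ = 0.080547 (from M/M/c formula)
C(c,a) = [a^c/(c!(1−ρ))]·P₀ = [34.63460/(24·0.3935)]·0.080547
= 3.66719·0.080547 = 0.295380

Final: 0.295380


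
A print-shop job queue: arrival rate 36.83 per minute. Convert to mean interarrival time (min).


Mean interarrival time = 1/λ = 1/36.83 minute = 0.02715 minute
In minutes: 0.02715 × 1 = 0.02715 min

Final: 0.02715 min


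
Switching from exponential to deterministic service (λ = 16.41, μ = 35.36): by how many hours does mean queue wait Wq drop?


ρ = 16.41/35.36 = 0.4641
Wq(M/M/1) = ρ/(μ−λ) = 0.4641/18.95 = 0.02449 hr
Wq(M/D/1) = ρ/(2(μ−λ)) = 0.01224 hr
Savings = 0.02449 − 0.01224 = 0.01224 hr

Final: 0.01224 hr


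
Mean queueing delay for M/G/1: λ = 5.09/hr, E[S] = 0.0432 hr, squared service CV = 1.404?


ρ = λ·E[S] = 5.09·0.0432 = 0.2199
E[S²] = E[S]²(1+C_s²) = 0.0432²·(1+1.404) = 0.004486
Wq = λ·E[S²]/(2(1−ρ)) = 5.09·0.004486/(2·0.7801) = 0.01464 hr

Final: 0.01464 hr


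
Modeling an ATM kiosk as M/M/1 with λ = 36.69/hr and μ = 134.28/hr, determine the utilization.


ρ = λ/μ = 36.69/134.28 = 0.2732

Final: 0.2732


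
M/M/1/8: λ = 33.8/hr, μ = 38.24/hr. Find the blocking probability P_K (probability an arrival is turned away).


ρ = λ/μ = 33.8/38.24 = 0.8839
P_K = (1−ρ)ρ^K/(1−ρ^(K+1)) = (0.1161·0.372555)/(1 − 0.329298)
= 0.043257/0.670702 = 0.064495

Final: 0.064495


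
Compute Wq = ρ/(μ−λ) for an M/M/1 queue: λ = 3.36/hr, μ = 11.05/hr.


ρ = 3.36/11.05 = 0.3041
Wq = ρ/(μ−λ) = 0.3041/(11.05 − 3.36) = 0.3041/7.69 = 0.03954 hr

Final: 0.03954 hr


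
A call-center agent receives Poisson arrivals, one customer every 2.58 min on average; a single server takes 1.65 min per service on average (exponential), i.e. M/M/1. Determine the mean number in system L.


λ = 60/2.58 = 23.2558 /hr
μ = 60/1.65 = 36.3636 /hr
ρ = λ/μ = 23.2558/36.3636 = 0.6395
L = ρ/(1−ρ) = 0.6395/0.3605 = 1.7742

Final: 1.7742


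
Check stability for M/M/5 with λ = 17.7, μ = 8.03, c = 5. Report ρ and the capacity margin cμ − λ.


Total capacity cμ = 5·8.03 = 40.15/hr
ρ = λ/(cμ) = 17.7/40.15 = 0.4408
Stable ⇔ ρ < 1: YES
Spare capacity = cμ − λ = 40.15 − 17.7 = 22.45/hr

Final: ρ = 0.4408; stable; margin = 22.45/hr


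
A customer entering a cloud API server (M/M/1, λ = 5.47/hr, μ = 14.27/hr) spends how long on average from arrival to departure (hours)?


W = 1/(μ−λ) = 1/(14.27 − 5.47) = 1/8.80 = 0.1136 hr

Final: 0.1136 hr


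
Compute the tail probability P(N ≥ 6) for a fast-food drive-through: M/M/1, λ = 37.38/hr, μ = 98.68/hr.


ρ = 37.38/98.68 = 0.3788
P(N ≥ n) = ρ^n = 0.3788^6 = 0.002954

Final: 0.002954


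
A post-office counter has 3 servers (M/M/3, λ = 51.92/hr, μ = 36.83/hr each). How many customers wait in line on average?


a = λ/μ = 1.4097; ρ = a/3 = 0.4699
P₀ = 0.233415
Lq = P₀·a^c·ρ / (c!·(1−ρ)²) = 0.233415·2.80155·0.4699/(6·0.28100)
= 0.18226

Final: 0.18226


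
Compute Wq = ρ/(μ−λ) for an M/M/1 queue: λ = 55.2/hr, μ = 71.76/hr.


ρ = 55.2/71.76 = 0.7692
Wq = ρ/(μ−λ) = 0.7692/(71.76 − 55.2) = 0.7692/16.56 = 0.04645 hr

Final: 0.04645 hr


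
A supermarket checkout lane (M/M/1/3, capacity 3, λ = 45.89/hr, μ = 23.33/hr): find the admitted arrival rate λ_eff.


ρ = 1.9670; P_K = (1−ρ)ρ^3/(1−ρ^4) = 0.526802
λ_eff = λ(1 − P_K) = 45.89·(1 − 0.526802) = 45.89·0.473198 = 21.7151 /hr

Final: 21.7151 /hr


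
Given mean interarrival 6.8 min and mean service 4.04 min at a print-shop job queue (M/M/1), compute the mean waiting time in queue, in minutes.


λ = 60/6.8 = 8.8235 /hr
μ = 60/4.04 = 14.8515 /hr
ρ = λ/μ = 8.8235/14.8515 = 0.5941
Wq = ρ/(μ−λ) = 0.5941/(14.8515−8.8235) = 0.09856 hr
In minutes: 0.09856·60 = 5.914 min

Final: 5.914 min


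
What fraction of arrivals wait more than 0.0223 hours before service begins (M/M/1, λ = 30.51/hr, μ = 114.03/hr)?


ρ = 30.51/114.03 = 0.2676
P(Wq > t) = ρ·e^{−(μ−λ)t} = 0.2676·e^{−1.8625}
= 0.2676·0.155285 = 0.041548

Final: 0.041548


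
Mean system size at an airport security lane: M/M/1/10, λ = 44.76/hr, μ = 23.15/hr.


ρ = 44.76/23.15 = 1.9335
L = ρ[1 − (K+1)ρ^K + Kρ^(K+1)] / [(1−ρ)(1−ρ^(K+1))]
Numerator: 1.9335·(1 − 11·730.114250 + 10·1411.659345) = 11767.793981
Denominator: (-0.9335)·(-1410.659345) = 1316.818508
L = 11767.793981/1316.818508 = 8.9365

Final: 8.9365


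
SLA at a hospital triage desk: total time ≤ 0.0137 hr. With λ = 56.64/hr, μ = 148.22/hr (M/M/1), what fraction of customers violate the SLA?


W ~ Exponential(μ−λ) for M/M/1.
μ − λ = 148.22 − 56.64 = 91.5800
P(W > t) = e^{−(μ−λ)t} = e^{−1.2546} = 0.285177

Final: 0.285177


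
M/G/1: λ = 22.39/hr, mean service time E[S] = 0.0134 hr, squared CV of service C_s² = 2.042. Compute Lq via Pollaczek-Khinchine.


ρ = λ·E[S] = 22.39·0.0134 = 0.3000
Lq = ρ²(1+C_s²)/(2(1−ρ)) = 0.09002·(1+2.042)/(2·0.7000)
= 0.09002·3.0420/1.3999 = 0.19560

Final: 0.19560


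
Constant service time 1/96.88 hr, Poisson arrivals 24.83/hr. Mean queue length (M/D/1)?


ρ = 24.83/96.88 = 0.2563
M/D/1: Lq = ρ²/(2(1−ρ)) = 0.06569/(2·0.7437) = 0.04416

Final: 0.04416


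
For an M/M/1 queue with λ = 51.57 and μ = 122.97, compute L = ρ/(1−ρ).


ρ = λ/μ = 51.57/122.97 = 0.4194
L = ρ/(1−ρ) = 0.4194/(1 − 0.4194) = 0.4194/0.5806 = 0.7223

Final: 0.7223


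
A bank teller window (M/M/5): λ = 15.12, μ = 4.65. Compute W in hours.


a = 3.2516; ρ = 0.6503; P₀ = 0.034979
Lq = P₀·a^c·ρ/(c!(1−ρ)²) = 0.56353
Wq = Lq/λ = 0.56353/15.12 = 0.03727 hr
W = Wq + 1/μ = 0.03727 + 0.21505 = 0.25232 hr

Final: 0.25232 hr


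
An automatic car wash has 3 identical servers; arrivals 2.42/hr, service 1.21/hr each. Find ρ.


ρ = λ/(cμ) = 2.42/(3·1.21) = 2.42/3.63 = 0.6667

Final: 0.6667


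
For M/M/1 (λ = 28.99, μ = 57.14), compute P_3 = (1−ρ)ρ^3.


ρ = 28.99/57.14 = 0.5074
P_n = (1−ρ)·ρ^n = (1 − 0.5074)·0.5074^3 = 0.4926·0.130594 = 0.064337

Final: 0.064337


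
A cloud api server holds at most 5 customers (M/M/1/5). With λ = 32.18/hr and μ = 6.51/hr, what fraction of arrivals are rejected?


ρ = λ/μ = 32.18/6.51 = 4.9432
P_K = (1−ρ)ρ^K/(1−ρ^(K+1)) = (-3.9432·2951.380856)/(1 − 14589.160669)
= -11637.779813/-14588.160669 = 0.797755

Final: 0.797755


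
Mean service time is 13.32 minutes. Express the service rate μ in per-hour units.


μ = 1/(service time) in consistent units.
1 hour = 60 min, so μ = 60/13.32 = 4.5045 per hour

Final: 4.5045 /hr


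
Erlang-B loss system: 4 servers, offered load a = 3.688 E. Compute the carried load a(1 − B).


B(4,3.688) = 0.279716 (Erlang-B)
Carried load = a(1 − B) = 3.688·(1 − 0.279716) = 3.688·0.720284 = 2.6564 E

Final: 2.6564 Erlangs


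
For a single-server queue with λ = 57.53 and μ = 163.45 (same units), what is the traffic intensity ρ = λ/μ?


ρ = λ/μ = 57.53/163.45 = 0.3520

Final: 0.3520


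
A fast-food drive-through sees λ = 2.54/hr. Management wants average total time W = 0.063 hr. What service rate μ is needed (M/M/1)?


W = 1/(μ−λ) ⇒ μ − λ = 1/W = 1/0.063 = 15.8730
μ = λ + 1/W = 2.54 + 15.8730 = 18.4130 per hr

Final: 18.4130 /hr


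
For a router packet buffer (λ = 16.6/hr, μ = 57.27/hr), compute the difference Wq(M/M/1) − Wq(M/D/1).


ρ = 16.6/57.27 = 0.2899
Wq(M/M/1) = ρ/(μ−λ) = 0.2899/40.67 = 0.007127 hr
Wq(M/D/1) = ρ/(2(μ−λ)) = 0.003563 hr
Savings = 0.007127 − 0.003563 = 0.003563 hr

Final: 0.003563 hr


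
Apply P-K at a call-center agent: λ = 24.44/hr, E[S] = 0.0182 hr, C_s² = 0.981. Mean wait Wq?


ρ = λ·E[S] = 24.44·0.0182 = 0.4448
E[S²] = E[S]²(1+C_s²) = 0.0182²·(1+0.981) = 0.0006562
Wq = λ·E[S²]/(2(1−ρ)) = 24.44·0.0006562/(2·0.5552) = 0.01444 hr

Final: 0.01444 hr


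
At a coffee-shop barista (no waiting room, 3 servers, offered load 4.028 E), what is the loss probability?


B(c,a) = (a^c/c!) / Σ_{k=0}^{c} a^k/k!
a^3/3! = 10.892238
Σ terms (k=0..3): 1.00000 + 4.02800 + 8.11239 + 10.89224 = 24.032630
B = 10.892238/24.032630 = 0.453227

Final: 0.453227


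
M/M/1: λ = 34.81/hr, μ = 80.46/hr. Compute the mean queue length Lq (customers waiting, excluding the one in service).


ρ = 34.81/80.46 = 0.4326
Lq = ρ²/(1−ρ) = 0.1872/0.5674 = 0.3299

Final: 0.3299


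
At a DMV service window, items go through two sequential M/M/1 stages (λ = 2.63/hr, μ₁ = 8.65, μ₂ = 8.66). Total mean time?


Each node sees arrival rate λ = 2.63/hr (tandem ⇒ throughput preserved).
W₁ = 1/(μ₁−λ) = 1/(8.65−2.63) = 0.16611 hr
W₂ = 1/(μ₂−λ) = 1/(8.66−2.63) = 0.16584 hr
W_total = W₁ + W₂ = 0.16611 + 0.16584 = 0.33195 hr

Final: 0.33195 hr


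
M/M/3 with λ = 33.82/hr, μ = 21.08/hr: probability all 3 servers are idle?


a = λ/μ = 33.82/21.08 = 1.6044; ρ = a/c = 0.5348
Σ_{k=0}^{2} a^k/k! (terms k=0..2) = 1.00000 + 1.60436 + 1.28699 = 3.89136
Tail: a^3/(3!(1−ρ)) = 4.12961/(6·0.4652) = 1.47947
P₀ = 1/(3.89136 + 1.47947) = 1/5.37083 = 0.186191

Final: 0.186191


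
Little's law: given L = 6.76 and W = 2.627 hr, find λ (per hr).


λ = L/W = 6.76/2.627 = 2.5733 /hr

Final: 2.5733 /hr


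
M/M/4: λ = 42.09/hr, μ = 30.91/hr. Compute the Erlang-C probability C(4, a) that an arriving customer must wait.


a = λ/μ = 1.3617; ρ = a/4 = 0.3404
P₀ = 0.254660 (from M/M/c formula)
C(c,a) = [a^c/(c!(1−ρ))]·P₀ = [3.43811/(24·0.6596)]·0.254660
= 0.21719·0.254660 = 0.055310

Final: 0.055310


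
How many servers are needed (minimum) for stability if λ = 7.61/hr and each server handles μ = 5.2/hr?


Stability requires cμ > λ ⇔ c > λ/μ.
λ/μ = 7.61/5.2 = 1.4635
Minimum integer c = ⌊1.4635⌋ + 1 = 2
Check: 2·5.2 = 10.40 > 7.61, while 1·5.2 = 5.20 ≤ 7.61

Final: 2 servers
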